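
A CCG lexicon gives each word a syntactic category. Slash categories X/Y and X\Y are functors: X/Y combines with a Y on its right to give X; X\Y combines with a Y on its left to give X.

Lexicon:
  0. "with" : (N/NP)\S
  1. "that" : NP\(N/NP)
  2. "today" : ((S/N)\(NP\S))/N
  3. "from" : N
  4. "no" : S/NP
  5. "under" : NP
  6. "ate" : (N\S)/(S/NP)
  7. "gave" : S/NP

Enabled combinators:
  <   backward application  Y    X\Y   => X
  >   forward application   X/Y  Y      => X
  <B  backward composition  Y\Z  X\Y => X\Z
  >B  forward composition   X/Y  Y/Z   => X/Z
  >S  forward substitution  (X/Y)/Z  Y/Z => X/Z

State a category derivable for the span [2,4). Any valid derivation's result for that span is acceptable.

(S/N)\(NP\S)

[0,8] S   >
  [0,4] S/N   <
    [0,2] NP\S   <B
      [0,1] "with" : (N/NP)\S
      [1,2] "that" : NP\(N/NP)
    [2,4] (S/N)\(NP\S)   >
      [2,3] "today" : ((S/N)\(NP\S))/N
      [3,4] "from" : N
  [4,8] N   <
    [4,6] S   >
      [4,5] "no" : S/NP
      [5,6] "under" : NP
    [6,8] N\S   >
      [6,7] "ate" : (N\S)/(S/NP)
      [7,8] "gave" : S/NP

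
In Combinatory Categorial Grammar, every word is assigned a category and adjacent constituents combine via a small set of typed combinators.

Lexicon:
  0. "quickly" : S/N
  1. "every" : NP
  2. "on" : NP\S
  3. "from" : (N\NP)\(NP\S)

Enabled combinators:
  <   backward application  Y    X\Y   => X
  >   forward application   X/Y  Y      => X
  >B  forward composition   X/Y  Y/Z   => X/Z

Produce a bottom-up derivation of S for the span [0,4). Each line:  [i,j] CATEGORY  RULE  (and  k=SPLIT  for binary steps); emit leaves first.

[0,4] S   >
  [0,1] "quickly" : S/N
  [1,4] N   <
    [1,2] "every" : NP
    [2,4] N\NP   <
      [2,3] "on" : NP\S
      [3,4] "from" : (N\NP)\(NP\S)

[0,1] S/N  lex  "quickly"
[1,2] NP  lex  "every"
[2,3] NP\S  lex  "on"
[3,4] (N\NP)\(NP\S)  lex  "from"
[2,4] N\NP  <  k=3
[1,4] N  <  k=2
[0,4] S  >  k=1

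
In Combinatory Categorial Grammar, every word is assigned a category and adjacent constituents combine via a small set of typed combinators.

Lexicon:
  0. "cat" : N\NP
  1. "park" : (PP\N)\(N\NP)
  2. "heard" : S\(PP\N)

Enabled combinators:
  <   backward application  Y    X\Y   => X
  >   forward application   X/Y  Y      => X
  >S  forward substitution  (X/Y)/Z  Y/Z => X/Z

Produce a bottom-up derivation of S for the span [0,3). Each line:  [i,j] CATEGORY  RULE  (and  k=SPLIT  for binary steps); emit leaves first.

[0,3] S   <
  [0,2] PP\N   <
    [0,1] "cat" : N\NP
    [1,2] "park" : (PP\N)\(N\NP)
  [2,3] "heard" : S\(PP\N)

[0,1] N\NP  lex  "cat"
[1,2] (PP\N)\(N\NP)  lex  "park"
[0,2] PP\N  <  k=1
[2,3] S\(PP\N)  lex  "heard"
[0,3] S  <  k=2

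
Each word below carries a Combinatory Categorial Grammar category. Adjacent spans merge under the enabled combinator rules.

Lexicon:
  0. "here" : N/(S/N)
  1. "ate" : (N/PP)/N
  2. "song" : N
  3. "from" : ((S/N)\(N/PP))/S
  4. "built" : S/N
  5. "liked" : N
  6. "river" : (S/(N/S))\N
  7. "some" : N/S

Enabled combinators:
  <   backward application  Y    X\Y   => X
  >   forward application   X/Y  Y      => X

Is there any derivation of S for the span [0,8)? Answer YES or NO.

[0,8] S   >
  [0,7] S/(N/S)   <
    [0,6] N   >
      [0,1] "here" : N/(S/N)
      [1,6] S/N   <
        [1,3] N/PP   >
          [1,2] "ate" : (N/PP)/N
          [2,3] "song" : N
        [3,6] (S/N)\(N/PP)   >
          [3,4] "from" : ((S/N)\(N/PP))/S
          [4,6] S   >
            [4,5] "built" : S/N
            [5,6] "liked" : N
    [6,7] "river" : (S/(N/S))\N
  [7,8] "some" : N/S

YES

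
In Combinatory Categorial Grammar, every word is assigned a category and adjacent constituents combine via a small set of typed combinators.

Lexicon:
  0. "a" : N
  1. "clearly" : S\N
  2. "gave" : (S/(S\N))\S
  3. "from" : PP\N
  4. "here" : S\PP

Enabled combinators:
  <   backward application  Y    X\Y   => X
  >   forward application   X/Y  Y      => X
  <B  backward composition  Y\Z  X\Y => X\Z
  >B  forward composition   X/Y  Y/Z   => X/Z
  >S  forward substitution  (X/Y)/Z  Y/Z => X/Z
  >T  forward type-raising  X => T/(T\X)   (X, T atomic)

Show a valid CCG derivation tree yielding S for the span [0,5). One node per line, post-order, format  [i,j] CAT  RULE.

[0,5] S   >
  [0,3] S/(S\N)   <
    [0,2] S   <
      [0,1] "a" : N
      [1,2] "clearly" : S\N
    [2,3] "gave" : (S/(S\N))\S
  [3,5] S\N   <B
    [3,4] "from" : PP\N
    [4,5] "here" : S\PP

[0,1] N  lex  "a"
[1,2] S\N  lex  "clearly"
[0,2] S  <  k=1
[2,3] (S/(S\N))\S  lex  "gave"
[0,3] S/(S\N)  <  k=2
[3,4] PP\N  lex  "from"
[4,5] S\PP  lex  "here"
[3,5] S\N  <B  k=4
[0,5] S  >  k=3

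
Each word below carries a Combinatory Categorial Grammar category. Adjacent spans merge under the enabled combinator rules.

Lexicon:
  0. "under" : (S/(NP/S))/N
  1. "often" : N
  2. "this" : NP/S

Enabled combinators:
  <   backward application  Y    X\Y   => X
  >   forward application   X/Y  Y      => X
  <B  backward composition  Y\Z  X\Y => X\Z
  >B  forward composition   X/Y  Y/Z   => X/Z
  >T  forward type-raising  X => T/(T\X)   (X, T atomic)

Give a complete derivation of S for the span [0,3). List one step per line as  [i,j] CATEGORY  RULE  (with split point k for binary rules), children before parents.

[0,3] S   >
  [0,2] S/(NP/S)   >
    [0,1] "under" : (S/(NP/S))/N
    [1,2] "often" : N
  [2,3] "this" : NP/S

[0,1] (S/(NP/S))/N  lex  "under"
[1,2] N  lex  "often"
[0,2] S/(NP/S)  >  k=1
[2,3] NP/S  lex  "this"
[0,3] S  >  k=2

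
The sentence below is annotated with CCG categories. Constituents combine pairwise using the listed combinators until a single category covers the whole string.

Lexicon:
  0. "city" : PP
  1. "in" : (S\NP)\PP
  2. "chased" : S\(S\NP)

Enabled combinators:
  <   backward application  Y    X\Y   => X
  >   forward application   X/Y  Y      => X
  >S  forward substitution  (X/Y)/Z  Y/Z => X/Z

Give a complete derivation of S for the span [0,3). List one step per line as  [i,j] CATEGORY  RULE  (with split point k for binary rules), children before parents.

[0,1] PP  lex  "city"
[1,2] (S\NP)\PP  lex  "in"
[0,2] S\NP  <  k=1
[2,3] S\(S\NP)  lex  "chased"
[0,3] S  <  k=2

[0,3] S   <
  [0,2] S\NP   <
    [0,1] "city" : PP
    [1,2] "in" : (S\NP)\PP
  [2,3] "chased" : S\(S\NP)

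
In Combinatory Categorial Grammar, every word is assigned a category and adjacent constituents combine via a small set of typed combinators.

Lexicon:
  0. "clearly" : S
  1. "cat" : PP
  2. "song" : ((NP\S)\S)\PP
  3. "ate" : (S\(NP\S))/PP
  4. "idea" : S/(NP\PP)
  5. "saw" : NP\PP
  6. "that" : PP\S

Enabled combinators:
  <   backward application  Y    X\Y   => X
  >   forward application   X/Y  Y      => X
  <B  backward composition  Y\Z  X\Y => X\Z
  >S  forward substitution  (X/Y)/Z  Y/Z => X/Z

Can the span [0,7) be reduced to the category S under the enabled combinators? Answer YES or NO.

YES

[0,7] S   <
  [0,3] NP\S   <
    [0,1] "clearly" : S
    [1,3] (NP\S)\S   <
      [1,2] "cat" : PP
      [2,3] "song" : ((NP\S)\S)\PP
  [3,7] S\(NP\S)   >
    [3,4] "ate" : (S\(NP\S))/PP
    [4,7] PP   <
      [4,6] S   >
        [4,5] "idea" : S/(NP\PP)
        [5,6] "saw" : NP\PP
      [6,7] "that" : PP\S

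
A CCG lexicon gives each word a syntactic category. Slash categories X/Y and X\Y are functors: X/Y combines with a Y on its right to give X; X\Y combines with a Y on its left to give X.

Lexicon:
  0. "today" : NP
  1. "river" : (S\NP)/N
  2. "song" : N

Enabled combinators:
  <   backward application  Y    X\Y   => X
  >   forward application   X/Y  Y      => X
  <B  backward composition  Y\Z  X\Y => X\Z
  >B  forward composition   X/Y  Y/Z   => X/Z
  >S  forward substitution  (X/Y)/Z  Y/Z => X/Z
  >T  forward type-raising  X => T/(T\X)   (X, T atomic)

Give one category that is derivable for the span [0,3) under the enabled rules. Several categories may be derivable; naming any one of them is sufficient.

S

[0,3] S   <
  [0,1] "today" : NP
  [1,3] S\NP   >
    [1,2] "river" : (S\NP)/N
    [2,3] "song" : N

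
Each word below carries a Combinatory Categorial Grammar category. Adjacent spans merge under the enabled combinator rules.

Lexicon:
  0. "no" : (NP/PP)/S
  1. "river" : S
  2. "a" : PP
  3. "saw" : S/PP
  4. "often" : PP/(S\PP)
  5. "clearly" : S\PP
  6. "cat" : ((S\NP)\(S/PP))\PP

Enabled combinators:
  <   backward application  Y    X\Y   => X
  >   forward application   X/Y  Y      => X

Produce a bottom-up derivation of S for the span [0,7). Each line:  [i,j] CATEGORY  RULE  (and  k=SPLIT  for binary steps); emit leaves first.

[0,1] (NP/PP)/S  lex  "no"
[1,2] S  lex  "river"
[0,2] NP/PP  >  k=1
[2,3] PP  lex  "a"
[0,3] NP  >  k=2
[3,4] S/PP  lex  "saw"
[4,5] PP/(S\PP)  lex  "often"
[5,6] S\PP  lex  "clearly"
[4,6] PP  >  k=5
[6,7] ((S\NP)\(S/PP))\PP  lex  "cat"
[4,7] (S\NP)\(S/PP)  <  k=6
[3,7] S\NP  <  k=4
[0,7] S  <  k=3

[0,7] S   <
  [0,3] NP   >
    [0,2] NP/PP   >
      [0,1] "no" : (NP/PP)/S
      [1,2] "river" : S
    [2,3] "a" : PP
  [3,7] S\NP   <
    [3,4] "saw" : S/PP
    [4,7] (S\NP)\(S/PP)   <
      [4,6] PP   >
        [4,5] "often" : PP/(S\PP)
        [5,6] "clearly" : S\PP
      [6,7] "cat" : ((S\NP)\(S/PP))\PP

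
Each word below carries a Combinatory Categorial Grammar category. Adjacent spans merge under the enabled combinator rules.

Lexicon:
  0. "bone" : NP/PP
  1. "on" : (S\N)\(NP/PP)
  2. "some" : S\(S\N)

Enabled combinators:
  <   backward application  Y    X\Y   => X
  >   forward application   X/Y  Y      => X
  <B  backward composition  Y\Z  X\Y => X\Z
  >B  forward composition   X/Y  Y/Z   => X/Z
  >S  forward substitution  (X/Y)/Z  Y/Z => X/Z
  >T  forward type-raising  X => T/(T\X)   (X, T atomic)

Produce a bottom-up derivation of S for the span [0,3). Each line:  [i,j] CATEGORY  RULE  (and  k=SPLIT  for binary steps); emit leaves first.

[0,1] NP/PP  lex  "bone"
[1,2] (S\N)\(NP/PP)  lex  "on"
[0,2] S\N  <  k=1
[2,3] S\(S\N)  lex  "some"
[0,3] S  <  k=2

[0,3] S   <
  [0,2] S\N   <
    [0,1] "bone" : NP/PP
    [1,2] "on" : (S\N)\(NP/PP)
  [2,3] "some" : S\(S\N)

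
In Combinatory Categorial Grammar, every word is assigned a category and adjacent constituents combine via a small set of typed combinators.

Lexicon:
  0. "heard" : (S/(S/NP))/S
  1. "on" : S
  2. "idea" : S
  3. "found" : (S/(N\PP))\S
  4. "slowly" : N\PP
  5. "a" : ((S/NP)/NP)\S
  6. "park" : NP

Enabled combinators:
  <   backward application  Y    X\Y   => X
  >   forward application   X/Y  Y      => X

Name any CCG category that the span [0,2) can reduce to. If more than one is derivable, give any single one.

[0,7] S   >
  [0,2] S/(S/NP)   >
    [0,1] "heard" : (S/(S/NP))/S
    [1,2] "on" : S
  [2,7] S/NP   >
    [2,6] (S/NP)/NP   <
      [2,5] S   >
        [2,4] S/(N\PP)   <
          [2,3] "idea" : S
          [3,4] "found" : (S/(N\PP))\S
        [4,5] "slowly" : N\PP
      [5,6] "a" : ((S/NP)/NP)\S
    [6,7] "park" : NP

S/(S/NP)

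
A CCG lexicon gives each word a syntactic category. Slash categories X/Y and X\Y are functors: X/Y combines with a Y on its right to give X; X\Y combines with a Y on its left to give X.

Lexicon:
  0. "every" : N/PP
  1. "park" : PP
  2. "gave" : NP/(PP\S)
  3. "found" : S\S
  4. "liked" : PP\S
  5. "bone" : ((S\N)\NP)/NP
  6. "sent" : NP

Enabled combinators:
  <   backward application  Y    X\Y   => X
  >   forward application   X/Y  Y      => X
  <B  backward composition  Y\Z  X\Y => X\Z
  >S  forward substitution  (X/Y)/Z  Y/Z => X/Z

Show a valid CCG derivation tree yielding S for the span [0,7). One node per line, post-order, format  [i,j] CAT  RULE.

[0,7] S   <
  [0,2] N   >
    [0,1] "every" : N/PP
    [1,2] "park" : PP
  [2,7] S\N   <
    [2,5] NP   >
      [2,3] "gave" : NP/(PP\S)
      [3,5] PP\S   <B
        [3,4] "found" : S\S
        [4,5] "liked" : PP\S
    [5,7] (S\N)\NP   >
      [5,6] "bone" : ((S\N)\NP)/NP
      [6,7] "sent" : NP

[0,1] N/PP  lex  "every"
[1,2] PP  lex  "park"
[0,2] N  >  k=1
[2,3] NP/(PP\S)  lex  "gave"
[3,4] S\S  lex  "found"
[4,5] PP\S  lex  "liked"
[3,5] PP\S  <B  k=4
[2,5] NP  >  k=3
[5,6] ((S\N)\NP)/NP  lex  "bone"
[6,7] NP  lex  "sent"
[5,7] (S\N)\NP  >  k=6
[2,7] S\N  <  k=5
[0,7] S  <  k=2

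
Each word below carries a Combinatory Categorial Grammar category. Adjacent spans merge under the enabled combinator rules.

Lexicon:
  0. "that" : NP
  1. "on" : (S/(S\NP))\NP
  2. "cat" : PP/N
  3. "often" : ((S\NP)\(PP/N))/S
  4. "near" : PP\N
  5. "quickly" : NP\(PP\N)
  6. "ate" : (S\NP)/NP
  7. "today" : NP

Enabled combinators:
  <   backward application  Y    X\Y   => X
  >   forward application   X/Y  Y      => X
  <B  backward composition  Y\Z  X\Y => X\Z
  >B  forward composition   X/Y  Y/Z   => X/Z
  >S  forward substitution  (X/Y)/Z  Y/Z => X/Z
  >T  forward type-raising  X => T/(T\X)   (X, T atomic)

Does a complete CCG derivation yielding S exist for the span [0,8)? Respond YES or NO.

YES

[0,8] S   >
  [0,2] S/(S\NP)   <
    [0,1] "that" : NP
    [1,2] "on" : (S/(S\NP))\NP
  [2,8] S\NP   <
    [2,3] "cat" : PP/N
    [3,8] (S\NP)\(PP/N)   >
      [3,4] "often" : ((S\NP)\(PP/N))/S
      [4,8] S   <
        [4,6] NP   <
          [4,5] "near" : PP\N
          [5,6] "quickly" : NP\(PP\N)
        [6,8] S\NP   >
          [6,7] "ate" : (S\NP)/NP
          [7,8] "today" : NP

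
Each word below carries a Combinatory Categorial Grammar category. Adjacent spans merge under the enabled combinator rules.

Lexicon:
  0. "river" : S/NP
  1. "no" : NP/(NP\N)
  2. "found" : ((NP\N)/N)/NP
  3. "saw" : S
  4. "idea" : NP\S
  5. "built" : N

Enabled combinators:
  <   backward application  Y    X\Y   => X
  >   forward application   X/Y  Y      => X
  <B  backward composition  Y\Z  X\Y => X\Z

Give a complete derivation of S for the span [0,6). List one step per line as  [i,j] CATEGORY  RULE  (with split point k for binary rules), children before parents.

[0,6] S   >
  [0,1] "river" : S/NP
  [1,6] NP   >
    [1,2] "no" : NP/(NP\N)
    [2,6] NP\N   >
      [2,5] (NP\N)/N   >
        [2,3] "found" : ((NP\N)/N)/NP
        [3,5] NP   <
          [3,4] "saw" : S
          [4,5] "idea" : NP\S
      [5,6] "built" : N

[0,1] S/NP  lex  "river"
[1,2] NP/(NP\N)  lex  "no"
[2,3] ((NP\N)/N)/NP  lex  "found"
[3,4] S  lex  "saw"
[4,5] NP\S  lex  "idea"
[3,5] NP  <  k=4
[2,5] (NP\N)/N  >  k=3
[5,6] N  lex  "built"
[2,6] NP\N  >  k=5
[1,6] NP  >  k=2
[0,6] S  >  k=1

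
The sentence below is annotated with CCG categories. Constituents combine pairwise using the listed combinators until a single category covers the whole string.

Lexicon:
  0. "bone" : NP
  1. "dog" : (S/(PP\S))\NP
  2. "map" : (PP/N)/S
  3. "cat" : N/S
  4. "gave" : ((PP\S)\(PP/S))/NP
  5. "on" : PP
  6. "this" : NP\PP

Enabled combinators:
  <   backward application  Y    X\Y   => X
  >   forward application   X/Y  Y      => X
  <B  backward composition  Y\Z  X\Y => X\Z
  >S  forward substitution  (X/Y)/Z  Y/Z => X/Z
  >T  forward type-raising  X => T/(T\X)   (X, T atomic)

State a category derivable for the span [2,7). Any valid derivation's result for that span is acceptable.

PP\S

[0,7] S   >
  [0,2] S/(PP\S)   <
    [0,1] "bone" : NP
    [1,2] "dog" : (S/(PP\S))\NP
  [2,7] PP\S   <
    [2,4] PP/S   >S
      [2,3] "map" : (PP/N)/S
      [3,4] "cat" : N/S
    [4,7] (PP\S)\(PP/S)   >
      [4,5] "gave" : ((PP\S)\(PP/S))/NP
      [5,7] NP   >
        [5,6] NP/(NP\PP)   >T
          [5,6] "on" : PP
        [6,7] "this" : NP\PP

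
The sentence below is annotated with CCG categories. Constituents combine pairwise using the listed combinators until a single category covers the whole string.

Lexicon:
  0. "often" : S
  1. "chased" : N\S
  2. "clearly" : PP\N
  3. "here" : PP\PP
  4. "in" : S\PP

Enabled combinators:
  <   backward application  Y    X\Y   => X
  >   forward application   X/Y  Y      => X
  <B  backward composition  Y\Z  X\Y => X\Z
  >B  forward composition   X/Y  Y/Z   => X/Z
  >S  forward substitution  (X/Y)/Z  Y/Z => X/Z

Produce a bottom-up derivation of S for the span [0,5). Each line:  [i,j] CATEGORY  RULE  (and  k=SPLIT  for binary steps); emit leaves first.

[0,1] S  lex  "often"
[1,2] N\S  lex  "chased"
[0,2] N  <  k=1
[2,3] PP\N  lex  "clearly"
[3,4] PP\PP  lex  "here"
[2,4] PP\N  <B  k=3
[0,4] PP  <  k=2
[4,5] S\PP  lex  "in"
[0,5] S  <  k=4

[0,5] S   <
  [0,4] PP   <
    [0,2] N   <
      [0,1] "often" : S
      [1,2] "chased" : N\S
    [2,4] PP\N   <B
      [2,3] "clearly" : PP\N
      [3,4] "here" : PP\PP
  [4,5] "in" : S\PP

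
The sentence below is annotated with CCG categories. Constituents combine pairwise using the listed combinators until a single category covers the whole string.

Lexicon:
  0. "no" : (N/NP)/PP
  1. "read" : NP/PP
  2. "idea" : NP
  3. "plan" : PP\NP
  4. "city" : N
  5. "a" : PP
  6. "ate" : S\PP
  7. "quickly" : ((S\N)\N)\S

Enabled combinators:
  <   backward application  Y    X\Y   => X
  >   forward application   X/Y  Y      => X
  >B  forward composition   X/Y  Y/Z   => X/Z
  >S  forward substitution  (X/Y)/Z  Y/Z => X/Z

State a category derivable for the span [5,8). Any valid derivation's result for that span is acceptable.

[0,8] S   <
  [0,4] N   >
    [0,2] N/PP   >S
      [0,1] "no" : (N/NP)/PP
      [1,2] "read" : NP/PP
    [2,4] PP   <
      [2,3] "idea" : NP
      [3,4] "plan" : PP\NP
  [4,8] S\N   <
    [4,5] "city" : N
    [5,8] (S\N)\N   <
      [5,7] S   <
        [5,6] "a" : PP
        [6,7] "ate" : S\PP
      [7,8] "quickly" : ((S\N)\N)\S

(S\N)\N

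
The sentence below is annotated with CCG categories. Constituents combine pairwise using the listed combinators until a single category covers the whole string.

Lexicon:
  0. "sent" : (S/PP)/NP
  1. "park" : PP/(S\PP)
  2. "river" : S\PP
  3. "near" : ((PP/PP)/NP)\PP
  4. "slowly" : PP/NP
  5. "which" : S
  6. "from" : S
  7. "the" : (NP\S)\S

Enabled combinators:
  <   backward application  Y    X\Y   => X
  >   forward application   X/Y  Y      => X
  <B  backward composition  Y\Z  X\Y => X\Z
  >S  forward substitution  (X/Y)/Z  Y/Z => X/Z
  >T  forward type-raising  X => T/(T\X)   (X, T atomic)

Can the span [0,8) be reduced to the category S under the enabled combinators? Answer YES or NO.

YES

[0,8] S   >
  [0,5] S/NP   >S
    [0,1] "sent" : (S/PP)/NP
    [1,5] PP/NP   >S
      [1,4] (PP/PP)/NP   <
        [1,3] PP   >
          [1,2] "park" : PP/(S\PP)
          [2,3] "river" : S\PP
        [3,4] "near" : ((PP/PP)/NP)\PP
      [4,5] "slowly" : PP/NP
  [5,8] NP   >
    [5,6] NP/(NP\S)   >T
      [5,6] "which" : S
    [6,8] NP\S   <
      [6,7] "from" : S
      [7,8] "the" : (NP\S)\S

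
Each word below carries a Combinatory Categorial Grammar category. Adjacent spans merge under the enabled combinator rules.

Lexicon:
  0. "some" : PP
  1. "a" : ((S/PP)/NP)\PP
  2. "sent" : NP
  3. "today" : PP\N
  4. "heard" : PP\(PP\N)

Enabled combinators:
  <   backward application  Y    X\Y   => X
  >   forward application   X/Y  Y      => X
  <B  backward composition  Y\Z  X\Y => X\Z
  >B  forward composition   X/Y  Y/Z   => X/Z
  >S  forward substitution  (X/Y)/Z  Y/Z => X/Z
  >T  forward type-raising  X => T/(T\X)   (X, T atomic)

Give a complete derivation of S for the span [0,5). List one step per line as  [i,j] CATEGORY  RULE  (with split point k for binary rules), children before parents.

[0,1] PP  lex  "some"
[1,2] ((S/PP)/NP)\PP  lex  "a"
[0,2] (S/PP)/NP  <  k=1
[2,3] NP  lex  "sent"
[0,3] S/PP  >  k=2
[3,4] PP\N  lex  "today"
[4,5] PP\(PP\N)  lex  "heard"
[3,5] PP  <  k=4
[0,5] S  >  k=3

[0,5] S   >
  [0,3] S/PP   >
    [0,2] (S/PP)/NP   <
      [0,1] "some" : PP
      [1,2] "a" : ((S/PP)/NP)\PP
    [2,3] "sent" : NP
  [3,5] PP   <
    [3,4] "today" : PP\N
    [4,5] "heard" : PP\(PP\N)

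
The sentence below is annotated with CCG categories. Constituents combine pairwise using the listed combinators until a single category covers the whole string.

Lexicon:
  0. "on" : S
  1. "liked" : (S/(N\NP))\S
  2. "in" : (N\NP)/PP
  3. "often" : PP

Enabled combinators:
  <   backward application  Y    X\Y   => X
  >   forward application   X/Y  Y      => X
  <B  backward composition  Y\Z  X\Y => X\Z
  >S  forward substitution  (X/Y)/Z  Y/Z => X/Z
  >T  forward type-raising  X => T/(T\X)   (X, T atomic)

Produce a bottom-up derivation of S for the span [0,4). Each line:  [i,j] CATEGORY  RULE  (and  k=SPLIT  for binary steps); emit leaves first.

[0,4] S   >
  [0,2] S/(N\NP)   <
    [0,1] "on" : S
    [1,2] "liked" : (S/(N\NP))\S
  [2,4] N\NP   >
    [2,3] "in" : (N\NP)/PP
    [3,4] "often" : PP

[0,1] S  lex  "on"
[1,2] (S/(N\NP))\S  lex  "liked"
[0,2] S/(N\NP)  <  k=1
[2,3] (N\NP)/PP  lex  "in"
[3,4] PP  lex  "often"
[2,4] N\NP  >  k=3
[0,4] S  >  k=2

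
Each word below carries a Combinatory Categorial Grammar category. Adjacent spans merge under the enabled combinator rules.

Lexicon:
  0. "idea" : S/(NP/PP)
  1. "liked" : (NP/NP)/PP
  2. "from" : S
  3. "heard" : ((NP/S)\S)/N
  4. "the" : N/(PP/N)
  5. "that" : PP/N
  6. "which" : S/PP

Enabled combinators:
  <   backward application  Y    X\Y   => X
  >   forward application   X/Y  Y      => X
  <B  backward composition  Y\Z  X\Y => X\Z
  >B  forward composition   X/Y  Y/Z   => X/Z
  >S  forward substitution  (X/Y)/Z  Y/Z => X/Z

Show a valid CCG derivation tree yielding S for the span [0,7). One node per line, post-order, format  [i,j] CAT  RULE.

[0,7] S   >
  [0,1] "idea" : S/(NP/PP)
  [1,7] NP/PP   >S
    [1,2] "liked" : (NP/NP)/PP
    [2,7] NP/PP   >B
      [2,6] NP/S   <
        [2,3] "from" : S
        [3,6] (NP/S)\S   >
          [3,4] "heard" : ((NP/S)\S)/N
          [4,6] N   >
            [4,5] "the" : N/(PP/N)
            [5,6] "that" : PP/N
      [6,7] "which" : S/PP

[0,1] S/(NP/PP)  lex  "idea"
[1,2] (NP/NP)/PP  lex  "liked"
[2,3] S  lex  "from"
[3,4] ((NP/S)\S)/N  lex  "heard"
[4,5] N/(PP/N)  lex  "the"
[5,6] PP/N  lex  "that"
[4,6] N  >  k=5
[3,6] (NP/S)\S  >  k=4
[2,6] NP/S  <  k=3
[6,7] S/PP  lex  "which"
[2,7] NP/PP  >B  k=6
[1,7] NP/PP  >S  k=2
[0,7] S  >  k=1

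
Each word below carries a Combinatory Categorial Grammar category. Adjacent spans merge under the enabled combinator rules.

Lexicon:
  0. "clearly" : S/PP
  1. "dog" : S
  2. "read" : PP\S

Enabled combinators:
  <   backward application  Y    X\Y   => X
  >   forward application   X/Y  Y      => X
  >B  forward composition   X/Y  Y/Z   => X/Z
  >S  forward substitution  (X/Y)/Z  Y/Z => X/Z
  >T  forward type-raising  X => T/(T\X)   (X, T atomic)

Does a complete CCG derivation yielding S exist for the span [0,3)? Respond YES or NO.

[0,3] S   >
  [0,1] "clearly" : S/PP
  [1,3] PP   <
    [1,2] "dog" : S
    [2,3] "read" : PP\S

YES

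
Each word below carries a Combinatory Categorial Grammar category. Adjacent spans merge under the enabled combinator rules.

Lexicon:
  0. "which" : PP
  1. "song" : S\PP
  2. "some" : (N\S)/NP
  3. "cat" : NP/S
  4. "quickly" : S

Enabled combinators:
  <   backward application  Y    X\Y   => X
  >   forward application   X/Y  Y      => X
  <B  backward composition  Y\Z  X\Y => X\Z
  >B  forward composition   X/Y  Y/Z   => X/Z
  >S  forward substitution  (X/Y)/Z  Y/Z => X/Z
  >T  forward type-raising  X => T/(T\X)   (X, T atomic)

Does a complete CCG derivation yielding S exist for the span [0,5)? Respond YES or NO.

NO

PP S\PP (N\S)/NP NP/S S
CKY chart[0,5] = {N, N/(NP\NP), N/(N\N), N/(S\S), NP/(NP\N), PP/(PP\N), S/(S\N)}; S ∉ chart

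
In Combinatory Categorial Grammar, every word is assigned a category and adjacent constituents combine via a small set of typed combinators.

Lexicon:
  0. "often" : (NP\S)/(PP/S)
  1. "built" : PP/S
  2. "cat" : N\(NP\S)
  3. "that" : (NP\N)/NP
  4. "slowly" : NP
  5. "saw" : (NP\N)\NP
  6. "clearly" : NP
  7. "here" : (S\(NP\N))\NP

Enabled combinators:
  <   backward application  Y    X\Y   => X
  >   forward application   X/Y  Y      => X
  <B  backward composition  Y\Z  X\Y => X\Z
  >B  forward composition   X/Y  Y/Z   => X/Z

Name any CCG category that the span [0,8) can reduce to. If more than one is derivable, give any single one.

S

[0,8] S   <
  [0,5] NP   <
    [0,3] N   <
      [0,2] NP\S   >
        [0,1] "often" : (NP\S)/(PP/S)
        [1,2] "built" : PP/S
      [2,3] "cat" : N\(NP\S)
    [3,5] NP\N   >
      [3,4] "that" : (NP\N)/NP
      [4,5] "slowly" : NP
  [5,8] S\NP   <B
    [5,6] "saw" : (NP\N)\NP
    [6,8] S\(NP\N)   <
      [6,7] "clearly" : NP
      [7,8] "here" : (S\(NP\N))\NP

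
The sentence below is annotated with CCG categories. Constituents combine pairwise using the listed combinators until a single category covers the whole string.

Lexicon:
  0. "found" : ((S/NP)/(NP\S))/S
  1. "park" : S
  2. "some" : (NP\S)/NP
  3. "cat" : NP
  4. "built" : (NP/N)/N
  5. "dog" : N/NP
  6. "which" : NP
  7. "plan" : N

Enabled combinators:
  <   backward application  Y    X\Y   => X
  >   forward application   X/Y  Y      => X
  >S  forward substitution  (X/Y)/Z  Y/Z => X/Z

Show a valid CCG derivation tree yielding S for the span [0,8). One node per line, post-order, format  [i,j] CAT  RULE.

[0,1] ((S/NP)/(NP\S))/S  lex  "found"
[1,2] S  lex  "park"
[0,2] (S/NP)/(NP\S)  >  k=1
[2,3] (NP\S)/NP  lex  "some"
[3,4] NP  lex  "cat"
[2,4] NP\S  >  k=3
[0,4] S/NP  >  k=2
[4,5] (NP/N)/N  lex  "built"
[5,6] N/NP  lex  "dog"
[6,7] NP  lex  "which"
[5,7] N  >  k=6
[4,7] NP/N  >  k=5
[7,8] N  lex  "plan"
[4,8] NP  >  k=7
[0,8] S  >  k=4

[0,8] S   >
  [0,4] S/NP   >
    [0,2] (S/NP)/(NP\S)   >
      [0,1] "found" : ((S/NP)/(NP\S))/S
      [1,2] "park" : S
    [2,4] NP\S   >
      [2,3] "some" : (NP\S)/NP
      [3,4] "cat" : NP
  [4,8] NP   >
    [4,7] NP/N   >
      [4,5] "built" : (NP/N)/N
      [5,7] N   >
        [5,6] "dog" : N/NP
        [6,7] "which" : NP
    [7,8] "plan" : N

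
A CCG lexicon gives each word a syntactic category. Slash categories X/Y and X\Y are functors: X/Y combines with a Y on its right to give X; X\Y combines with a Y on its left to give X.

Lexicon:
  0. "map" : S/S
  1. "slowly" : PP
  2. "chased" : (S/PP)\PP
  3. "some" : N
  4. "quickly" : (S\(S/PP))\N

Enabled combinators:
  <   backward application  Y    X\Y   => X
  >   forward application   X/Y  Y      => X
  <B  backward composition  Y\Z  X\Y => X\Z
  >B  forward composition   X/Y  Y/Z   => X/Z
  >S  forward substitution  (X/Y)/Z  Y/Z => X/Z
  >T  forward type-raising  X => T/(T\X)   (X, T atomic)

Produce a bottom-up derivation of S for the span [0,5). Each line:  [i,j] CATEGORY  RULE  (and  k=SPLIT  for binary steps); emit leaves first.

[0,5] S   <
  [0,3] S/PP   >B
    [0,1] "map" : S/S
    [1,3] S/PP   <
      [1,2] "slowly" : PP
      [2,3] "chased" : (S/PP)\PP
  [3,5] S\(S/PP)   <
    [3,4] "some" : N
    [4,5] "quickly" : (S\(S/PP))\N

[0,1] S/S  lex  "map"
[1,2] PP  lex  "slowly"
[2,3] (S/PP)\PP  lex  "chased"
[1,3] S/PP  <  k=2
[0,3] S/PP  >B  k=1
[3,4] N  lex  "some"
[4,5] (S\(S/PP))\N  lex  "quickly"
[3,5] S\(S/PP)  <  k=4
[0,5] S  <  k=3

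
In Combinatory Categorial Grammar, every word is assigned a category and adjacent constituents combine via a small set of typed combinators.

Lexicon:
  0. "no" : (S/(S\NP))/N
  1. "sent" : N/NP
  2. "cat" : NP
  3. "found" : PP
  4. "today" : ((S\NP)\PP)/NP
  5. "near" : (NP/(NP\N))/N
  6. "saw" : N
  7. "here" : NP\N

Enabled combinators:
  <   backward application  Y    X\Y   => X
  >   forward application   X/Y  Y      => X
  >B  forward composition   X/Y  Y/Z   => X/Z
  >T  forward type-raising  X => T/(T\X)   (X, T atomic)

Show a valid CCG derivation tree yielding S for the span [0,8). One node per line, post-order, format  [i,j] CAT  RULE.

[0,1] (S/(S\NP))/N  lex  "no"
[1,2] N/NP  lex  "sent"
[2,3] NP  lex  "cat"
[1,3] N  >  k=2
[0,3] S/(S\NP)  >  k=1
[3,4] PP  lex  "found"
[4,5] ((S\NP)\PP)/NP  lex  "today"
[5,6] (NP/(NP\N))/N  lex  "near"
[6,7] N  lex  "saw"
[5,7] NP/(NP\N)  >  k=6
[7,8] NP\N  lex  "here"
[5,8] NP  >  k=7
[4,8] (S\NP)\PP  >  k=5
[3,8] S\NP  <  k=4
[0,8] S  >  k=3

[0,8] S   >
  [0,3] S/(S\NP)   >
    [0,1] "no" : (S/(S\NP))/N
    [1,3] N   >
      [1,2] "sent" : N/NP
      [2,3] "cat" : NP
  [3,8] S\NP   <
    [3,4] "found" : PP
    [4,8] (S\NP)\PP   >
      [4,5] "today" : ((S\NP)\PP)/NP
      [5,8] NP   >
        [5,7] NP/(NP\N)   >
          [5,6] "near" : (NP/(NP\N))/N
          [6,7] "saw" : N
        [7,8] "here" : NP\N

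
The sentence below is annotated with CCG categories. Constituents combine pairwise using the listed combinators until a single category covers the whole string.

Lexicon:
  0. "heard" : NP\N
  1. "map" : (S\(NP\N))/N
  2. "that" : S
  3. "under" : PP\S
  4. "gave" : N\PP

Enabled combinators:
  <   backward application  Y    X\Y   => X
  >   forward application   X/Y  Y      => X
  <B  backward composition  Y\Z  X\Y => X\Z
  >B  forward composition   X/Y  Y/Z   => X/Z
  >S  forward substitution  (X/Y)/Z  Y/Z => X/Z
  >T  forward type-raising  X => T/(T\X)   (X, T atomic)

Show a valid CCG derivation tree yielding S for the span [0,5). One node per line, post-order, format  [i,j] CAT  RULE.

[0,1] NP\N  lex  "heard"
[1,2] (S\(NP\N))/N  lex  "map"
[2,3] S  lex  "that"
[3,4] PP\S  lex  "under"
[2,4] PP  <  k=3
[4,5] N\PP  lex  "gave"
[2,5] N  <  k=4
[1,5] S\(NP\N)  >  k=2
[0,5] S  <  k=1

[0,5] S   <
  [0,1] "heard" : NP\N
  [1,5] S\(NP\N)   >
    [1,2] "map" : (S\(NP\N))/N
    [2,5] N   <
      [2,4] PP   <
        [2,3] "that" : S
        [3,4] "under" : PP\S
      [4,5] "gave" : N\PP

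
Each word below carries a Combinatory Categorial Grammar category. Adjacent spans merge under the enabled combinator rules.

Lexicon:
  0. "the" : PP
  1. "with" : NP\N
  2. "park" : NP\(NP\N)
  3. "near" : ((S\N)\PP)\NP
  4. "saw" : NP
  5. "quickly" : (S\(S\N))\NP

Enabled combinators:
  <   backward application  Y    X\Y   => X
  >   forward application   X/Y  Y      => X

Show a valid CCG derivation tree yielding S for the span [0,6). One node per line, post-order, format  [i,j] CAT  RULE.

[0,1] PP  lex  "the"
[1,2] NP\N  lex  "with"
[2,3] NP\(NP\N)  lex  "park"
[1,3] NP  <  k=2
[3,4] ((S\N)\PP)\NP  lex  "near"
[1,4] (S\N)\PP  <  k=3
[0,4] S\N  <  k=1
[4,5] NP  lex  "saw"
[5,6] (S\(S\N))\NP  lex  "quickly"
[4,6] S\(S\N)  <  k=5
[0,6] S  <  k=4

[0,6] S   <
  [0,4] S\N   <
    [0,1] "the" : PP
    [1,4] (S\N)\PP   <
      [1,3] NP   <
        [1,2] "with" : NP\N
        [2,3] "park" : NP\(NP\N)
      [3,4] "near" : ((S\N)\PP)\NP
  [4,6] S\(S\N)   <
    [4,5] "saw" : NP
    [5,6] "quickly" : (S\(S\N))\NP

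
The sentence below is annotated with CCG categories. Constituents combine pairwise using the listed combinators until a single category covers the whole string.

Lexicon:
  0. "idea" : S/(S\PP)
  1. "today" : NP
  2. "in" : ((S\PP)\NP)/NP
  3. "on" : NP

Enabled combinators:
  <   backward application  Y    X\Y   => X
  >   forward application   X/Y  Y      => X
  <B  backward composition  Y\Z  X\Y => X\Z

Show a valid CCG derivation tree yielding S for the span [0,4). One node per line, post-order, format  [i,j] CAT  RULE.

[0,1] S/(S\PP)  lex  "idea"
[1,2] NP  lex  "today"
[2,3] ((S\PP)\NP)/NP  lex  "in"
[3,4] NP  lex  "on"
[2,4] (S\PP)\NP  >  k=3
[1,4] S\PP  <  k=2
[0,4] S  >  k=1

[0,4] S   >
  [0,1] "idea" : S/(S\PP)
  [1,4] S\PP   <
    [1,2] "today" : NP
    [2,4] (S\PP)\NP   >
      [2,3] "in" : ((S\PP)\NP)/NP
      [3,4] "on" : NP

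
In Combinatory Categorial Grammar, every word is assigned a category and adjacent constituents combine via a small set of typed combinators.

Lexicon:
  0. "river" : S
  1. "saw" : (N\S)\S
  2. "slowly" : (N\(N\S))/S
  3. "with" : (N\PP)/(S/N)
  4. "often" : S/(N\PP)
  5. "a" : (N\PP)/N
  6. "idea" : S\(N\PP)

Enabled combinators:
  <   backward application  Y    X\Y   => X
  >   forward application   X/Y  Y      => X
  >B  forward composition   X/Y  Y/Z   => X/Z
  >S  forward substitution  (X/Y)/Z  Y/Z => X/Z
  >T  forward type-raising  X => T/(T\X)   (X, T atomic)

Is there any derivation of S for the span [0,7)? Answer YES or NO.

S (N\S)\S (N\(N\S))/S (N\PP)/(S/N) S/(N\PP) (N\PP)/N S\(N\PP)
CKY chart[0,7] = {N, N/(N\N), NP/(NP\N), PP/(PP\N), S/(S\N)}; S ∉ chart

NO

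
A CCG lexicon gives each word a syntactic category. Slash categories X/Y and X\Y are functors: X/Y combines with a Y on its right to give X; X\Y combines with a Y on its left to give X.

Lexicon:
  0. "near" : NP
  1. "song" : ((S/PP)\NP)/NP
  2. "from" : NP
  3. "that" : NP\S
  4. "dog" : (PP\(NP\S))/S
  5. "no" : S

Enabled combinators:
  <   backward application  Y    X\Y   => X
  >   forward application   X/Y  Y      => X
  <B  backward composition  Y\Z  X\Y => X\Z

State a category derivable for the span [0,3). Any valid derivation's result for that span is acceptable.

[0,6] S   >
  [0,3] S/PP   <
    [0,1] "near" : NP
    [1,3] (S/PP)\NP   >
      [1,2] "song" : ((S/PP)\NP)/NP
      [2,3] "from" : NP
  [3,6] PP   <
    [3,4] "that" : NP\S
    [4,6] PP\(NP\S)   >
      [4,5] "dog" : (PP\(NP\S))/S
      [5,6] "no" : S

S/PP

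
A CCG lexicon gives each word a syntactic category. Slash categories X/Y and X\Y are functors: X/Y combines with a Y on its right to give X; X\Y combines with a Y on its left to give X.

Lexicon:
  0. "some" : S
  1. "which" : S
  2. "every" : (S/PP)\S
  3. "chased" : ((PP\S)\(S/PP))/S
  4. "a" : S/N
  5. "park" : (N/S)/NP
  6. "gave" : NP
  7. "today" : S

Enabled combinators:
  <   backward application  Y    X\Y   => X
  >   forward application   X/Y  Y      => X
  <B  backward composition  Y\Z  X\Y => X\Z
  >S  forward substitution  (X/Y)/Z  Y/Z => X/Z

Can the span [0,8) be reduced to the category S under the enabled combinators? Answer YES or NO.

NO

S S (S/PP)\S ((PP\S)\(S/PP))/S S/N (N/S)/NP NP S
CKY chart[0,8] = {PP}; S ∉ chart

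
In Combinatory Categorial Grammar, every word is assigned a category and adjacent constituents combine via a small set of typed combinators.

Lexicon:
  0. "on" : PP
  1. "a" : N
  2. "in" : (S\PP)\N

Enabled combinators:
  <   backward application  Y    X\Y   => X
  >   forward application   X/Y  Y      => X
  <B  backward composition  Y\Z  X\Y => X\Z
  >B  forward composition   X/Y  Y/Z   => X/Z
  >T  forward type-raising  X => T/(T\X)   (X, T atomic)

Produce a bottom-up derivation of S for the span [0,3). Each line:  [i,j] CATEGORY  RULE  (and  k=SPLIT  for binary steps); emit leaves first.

[0,1] PP  lex  "on"
[1,2] N  lex  "a"
[2,3] (S\PP)\N  lex  "in"
[1,3] S\PP  <  k=2
[0,3] S  <  k=1

[0,3] S   <
  [0,1] "on" : PP
  [1,3] S\PP   <
    [1,2] "a" : N
    [2,3] "in" : (S\PP)\N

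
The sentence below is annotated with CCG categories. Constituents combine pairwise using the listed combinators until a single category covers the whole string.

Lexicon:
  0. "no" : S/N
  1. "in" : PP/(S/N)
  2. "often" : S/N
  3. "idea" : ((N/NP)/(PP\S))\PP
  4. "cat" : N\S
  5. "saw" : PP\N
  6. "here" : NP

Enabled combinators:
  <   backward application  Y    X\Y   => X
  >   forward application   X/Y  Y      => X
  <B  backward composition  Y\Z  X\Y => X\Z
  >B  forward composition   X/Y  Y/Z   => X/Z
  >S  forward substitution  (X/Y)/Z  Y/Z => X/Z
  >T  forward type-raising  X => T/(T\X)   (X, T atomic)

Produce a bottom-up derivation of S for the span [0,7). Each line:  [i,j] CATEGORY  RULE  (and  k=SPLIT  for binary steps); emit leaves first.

[0,7] S   >
  [0,6] S/NP   >B
    [0,1] "no" : S/N
    [1,6] N/NP   >
      [1,4] (N/NP)/(PP\S)   <
        [1,3] PP   >
          [1,2] "in" : PP/(S/N)
          [2,3] "often" : S/N
        [3,4] "idea" : ((N/NP)/(PP\S))\PP
      [4,6] PP\S   <B
        [4,5] "cat" : N\S
        [5,6] "saw" : PP\N
  [6,7] "here" : NP

[0,1] S/N  lex  "no"
[1,2] PP/(S/N)  lex  "in"
[2,3] S/N  lex  "often"
[1,3] PP  >  k=2
[3,4] ((N/NP)/(PP\S))\PP  lex  "idea"
[1,4] (N/NP)/(PP\S)  <  k=3
[4,5] N\S  lex  "cat"
[5,6] PP\N  lex  "saw"
[4,6] PP\S  <B  k=5
[1,6] N/NP  >  k=4
[0,6] S/NP  >B  k=1
[6,7] NP  lex  "here"
[0,7] S  >  k=6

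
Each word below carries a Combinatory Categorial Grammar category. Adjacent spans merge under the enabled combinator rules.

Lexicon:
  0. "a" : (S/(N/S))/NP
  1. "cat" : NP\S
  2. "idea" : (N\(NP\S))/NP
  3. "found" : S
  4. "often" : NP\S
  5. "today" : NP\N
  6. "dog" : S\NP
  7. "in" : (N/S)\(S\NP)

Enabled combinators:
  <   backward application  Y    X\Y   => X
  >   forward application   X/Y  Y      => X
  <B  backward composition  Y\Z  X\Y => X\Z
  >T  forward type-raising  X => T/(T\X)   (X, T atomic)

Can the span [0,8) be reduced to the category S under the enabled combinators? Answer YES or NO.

YES

[0,8] S   >
  [0,6] S/(N/S)   >
    [0,1] "a" : (S/(N/S))/NP
    [1,6] NP   <
      [1,5] N   <
        [1,2] "cat" : NP\S
        [2,5] N\(NP\S)   >
          [2,3] "idea" : (N\(NP\S))/NP
          [3,5] NP   >
            [3,4] NP/(NP\S)   >T
              [3,4] "found" : S
            [4,5] "often" : NP\S
      [5,6] "today" : NP\N
  [6,8] N/S   <
    [6,7] "dog" : S\NP
    [7,8] "in" : (N/S)\(S\NP)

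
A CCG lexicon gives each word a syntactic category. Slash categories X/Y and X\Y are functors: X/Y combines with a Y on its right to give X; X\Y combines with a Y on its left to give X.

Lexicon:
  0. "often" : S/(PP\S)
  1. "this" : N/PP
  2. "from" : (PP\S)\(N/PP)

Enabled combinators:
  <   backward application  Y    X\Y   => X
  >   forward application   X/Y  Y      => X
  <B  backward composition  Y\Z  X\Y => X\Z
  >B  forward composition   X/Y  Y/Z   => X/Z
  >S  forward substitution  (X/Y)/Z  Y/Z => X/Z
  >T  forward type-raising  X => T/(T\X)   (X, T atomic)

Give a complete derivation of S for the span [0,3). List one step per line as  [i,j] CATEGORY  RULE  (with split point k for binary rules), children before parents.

[0,3] S   >
  [0,1] "often" : S/(PP\S)
  [1,3] PP\S   <
    [1,2] "this" : N/PP
    [2,3] "from" : (PP\S)\(N/PP)

[0,1] S/(PP\S)  lex  "often"
[1,2] N/PP  lex  "this"
[2,3] (PP\S)\(N/PP)  lex  "from"
[1,3] PP\S  <  k=2
[0,3] S  >  k=1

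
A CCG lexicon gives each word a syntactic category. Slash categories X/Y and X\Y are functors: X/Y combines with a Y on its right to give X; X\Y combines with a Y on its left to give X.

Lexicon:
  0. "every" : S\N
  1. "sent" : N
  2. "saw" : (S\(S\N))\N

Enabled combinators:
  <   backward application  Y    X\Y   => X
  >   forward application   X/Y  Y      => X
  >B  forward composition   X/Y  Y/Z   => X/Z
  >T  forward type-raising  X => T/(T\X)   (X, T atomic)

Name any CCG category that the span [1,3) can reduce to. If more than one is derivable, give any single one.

S\(S\N)

[0,3] S   <
  [0,1] "every" : S\N
  [1,3] S\(S\N)   <
    [1,2] "sent" : N
    [2,3] "saw" : (S\(S\N))\N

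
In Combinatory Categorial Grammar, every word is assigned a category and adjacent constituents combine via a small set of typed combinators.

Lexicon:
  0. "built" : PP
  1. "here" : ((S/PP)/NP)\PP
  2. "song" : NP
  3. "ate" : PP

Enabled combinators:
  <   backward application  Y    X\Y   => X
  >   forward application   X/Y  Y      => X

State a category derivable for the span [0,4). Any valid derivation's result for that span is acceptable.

S

[0,4] S   >
  [0,3] S/PP   >
    [0,2] (S/PP)/NP   <
      [0,1] "built" : PP
      [1,2] "here" : ((S/PP)/NP)\PP
    [2,3] "song" : NP
  [3,4] "ate" : PP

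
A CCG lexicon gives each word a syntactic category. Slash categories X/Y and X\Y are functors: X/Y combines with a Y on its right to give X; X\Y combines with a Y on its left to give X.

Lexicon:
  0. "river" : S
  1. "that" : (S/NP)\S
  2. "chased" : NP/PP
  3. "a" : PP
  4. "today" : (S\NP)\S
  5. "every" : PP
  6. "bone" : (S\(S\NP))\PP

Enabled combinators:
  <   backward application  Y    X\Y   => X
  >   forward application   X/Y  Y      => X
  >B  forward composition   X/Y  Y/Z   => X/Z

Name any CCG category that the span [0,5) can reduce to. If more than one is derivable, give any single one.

S\NP

[0,7] S   <
  [0,5] S\NP   <
    [0,4] S   >
      [0,2] S/NP   <
        [0,1] "river" : S
        [1,2] "that" : (S/NP)\S
      [2,4] NP   >
        [2,3] "chased" : NP/PP
        [3,4] "a" : PP
    [4,5] "today" : (S\NP)\S
  [5,7] S\(S\NP)   <
    [5,6] "every" : PP
    [6,7] "bone" : (S\(S\NP))\PP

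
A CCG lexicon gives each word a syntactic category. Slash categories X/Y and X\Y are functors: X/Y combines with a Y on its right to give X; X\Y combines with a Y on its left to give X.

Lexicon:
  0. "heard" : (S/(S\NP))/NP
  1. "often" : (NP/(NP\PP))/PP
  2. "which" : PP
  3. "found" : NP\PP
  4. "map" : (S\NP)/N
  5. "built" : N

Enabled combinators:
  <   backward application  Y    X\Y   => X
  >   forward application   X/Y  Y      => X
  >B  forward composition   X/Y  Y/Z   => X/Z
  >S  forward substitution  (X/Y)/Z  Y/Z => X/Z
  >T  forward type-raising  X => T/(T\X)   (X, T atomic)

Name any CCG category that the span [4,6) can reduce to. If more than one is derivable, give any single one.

S\NP

[0,6] S   >
  [0,4] S/(S\NP)   >
    [0,1] "heard" : (S/(S\NP))/NP
    [1,4] NP   >
      [1,3] NP/(NP\PP)   >
        [1,2] "often" : (NP/(NP\PP))/PP
        [2,3] "which" : PP
      [3,4] "found" : NP\PP
  [4,6] S\NP   >
    [4,5] "map" : (S\NP)/N
    [5,6] "built" : N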